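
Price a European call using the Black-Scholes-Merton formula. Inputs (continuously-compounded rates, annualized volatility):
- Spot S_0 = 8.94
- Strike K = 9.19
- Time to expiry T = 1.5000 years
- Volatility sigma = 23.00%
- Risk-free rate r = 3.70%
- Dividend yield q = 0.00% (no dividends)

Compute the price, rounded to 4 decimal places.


d1 = (ln(S/K) + (r - q + 0.5*sigma^2) * T) / (sigma * sqrt(T)) = 0.23996001
d2 = d1 - sigma * sqrt(T) = -0.04173131
exp(-rT) = 0.94601202; exp(-qT) = 1.00000000
C = S_0 * exp(-qT) * N(d1) - K * exp(-rT) * N(d2)
N(d1) = 0.59481937; N(d2) = 0.48335645
C = 8.9400 * 1.00000000 * 0.59481937 - 9.1900 * 0.94601202 * 0.48335645 = 1.1155

Answer: Price = 1.1155


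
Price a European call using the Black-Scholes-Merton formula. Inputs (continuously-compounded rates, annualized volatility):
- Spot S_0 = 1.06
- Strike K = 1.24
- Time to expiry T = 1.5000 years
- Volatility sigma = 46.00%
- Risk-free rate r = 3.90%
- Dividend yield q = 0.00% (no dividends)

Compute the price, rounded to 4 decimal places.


Answer: Price = 0.1962

Derivation:
d1 = (ln(S/K) + (r - q + 0.5*sigma^2) * T) / (sigma * sqrt(T)) = 0.10713416
d2 = d1 - sigma * sqrt(T) = -0.45624848
exp(-rT) = 0.94317824; exp(-qT) = 1.00000000
C = S_0 * exp(-qT) * N(d1) - K * exp(-rT) * N(d2)
N(d1) = 0.54265873; N(d2) = 0.32410565
C = 1.0600 * 1.00000000 * 0.54265873 - 1.2400 * 0.94317824 * 0.32410565 = 0.1962


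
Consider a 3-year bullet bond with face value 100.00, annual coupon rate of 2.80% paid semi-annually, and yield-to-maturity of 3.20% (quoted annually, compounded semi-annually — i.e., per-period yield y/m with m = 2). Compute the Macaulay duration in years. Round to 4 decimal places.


Coupon per period c = face * coupon_rate / m = 1.400000
Periods per year m = 2; per-period yield y/m = 0.016000
Number of cashflows N = 6
Cashflows (t years, CF_t, discount factor 1/(1+y/m)^(m*t), PV):
  t = 0.5000: CF_t = 1.400000, DF = 0.984252, PV = 1.377953
  t = 1.0000: CF_t = 1.400000, DF = 0.968752, PV = 1.356253
  t = 1.5000: CF_t = 1.400000, DF = 0.953496, PV = 1.334894
  t = 2.0000: CF_t = 1.400000, DF = 0.938480, PV = 1.313872
  t = 2.5000: CF_t = 1.400000, DF = 0.923701, PV = 1.293182
  t = 3.0000: CF_t = 101.400000, DF = 0.909155, PV = 92.188279
Price P = sum_t PV_t = 98.864433
Macaulay numerator sum_t t * PV_t:
  t * PV_t at t = 0.5000: 0.688976
  t * PV_t at t = 1.0000: 1.356253
  t * PV_t at t = 1.5000: 2.002342
  t * PV_t at t = 2.0000: 2.627745
  t * PV_t at t = 2.5000: 3.232954
  t * PV_t at t = 3.0000: 276.564837
Macaulay duration D = (sum_t t * PV_t) / P = 286.473106 / 98.864433 = 2.897636

Answer: Macaulay duration = 2.8976 years


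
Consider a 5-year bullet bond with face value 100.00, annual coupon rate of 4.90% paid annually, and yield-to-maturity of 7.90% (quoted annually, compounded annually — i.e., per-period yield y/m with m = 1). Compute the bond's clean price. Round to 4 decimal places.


Answer: Price = 87.9902

Derivation:
Coupon per period c = face * coupon_rate / m = 4.900000
Periods per year m = 1; per-period yield y/m = 0.079000
Number of cashflows N = 5
Cashflows (t years, CF_t, discount factor 1/(1+y/m)^(m*t), PV):
  t = 1.0000: CF_t = 4.900000, DF = 0.926784, PV = 4.541242
  t = 2.0000: CF_t = 4.900000, DF = 0.858929, PV = 4.208751
  t = 3.0000: CF_t = 4.900000, DF = 0.796041, PV = 3.900603
  t = 4.0000: CF_t = 4.900000, DF = 0.737758, PV = 3.615017
  t = 5.0000: CF_t = 104.900000, DF = 0.683743, PV = 71.724621
Price P = sum_t PV_t = 87.990234


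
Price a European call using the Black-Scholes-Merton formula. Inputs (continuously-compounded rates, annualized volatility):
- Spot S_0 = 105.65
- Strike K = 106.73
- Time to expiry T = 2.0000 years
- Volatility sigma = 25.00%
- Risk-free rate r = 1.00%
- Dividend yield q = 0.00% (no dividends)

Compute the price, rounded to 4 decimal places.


Answer: Price = 15.2742

Derivation:
d1 = (ln(S/K) + (r - q + 0.5*sigma^2) * T) / (sigma * sqrt(T)) = 0.20457862
d2 = d1 - sigma * sqrt(T) = -0.14897478
exp(-rT) = 0.98019867; exp(-qT) = 1.00000000
C = S_0 * exp(-qT) * N(d1) - K * exp(-rT) * N(d2)
N(d1) = 0.58104932; N(d2) = 0.44078677
C = 105.6500 * 1.00000000 * 0.58104932 - 106.7300 * 0.98019867 * 0.44078677 = 15.2742


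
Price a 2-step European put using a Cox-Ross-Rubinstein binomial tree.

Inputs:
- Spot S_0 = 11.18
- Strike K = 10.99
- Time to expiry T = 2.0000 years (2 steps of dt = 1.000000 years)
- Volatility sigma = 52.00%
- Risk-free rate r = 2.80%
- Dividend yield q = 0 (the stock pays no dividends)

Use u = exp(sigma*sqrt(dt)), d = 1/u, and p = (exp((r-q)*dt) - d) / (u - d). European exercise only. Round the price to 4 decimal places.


dt = T/N = 1.000000
u = exp(sigma*sqrt(dt)) = 1.682028; d = 1/u = 0.594521
p = (exp((r-q)*dt) - d) / (u - d) = 0.398963
Discount per step: exp(-r*dt) = 0.972388
Stock lattice S(k, i) with i counting down-moves:
  k=0: S(0,0) = 11.1800
  k=1: S(1,0) = 18.8051; S(1,1) = 6.6467
  k=2: S(2,0) = 31.6306; S(2,1) = 11.1800; S(2,2) = 3.9516
Terminal payoffs V(N, i) = max(K - S_T, 0):
  V(2,0) = 0.000000; V(2,1) = 0.000000; V(2,2) = 7.038377
Backward induction: V(k, i) = exp(-r*dt) * [p * V(k+1, i) + (1-p) * V(k+1, i+1)].
  V(1,0) = exp(-r*dt) * [p*0.000000 + (1-p)*0.000000] = 0.000000
  V(1,1) = exp(-r*dt) * [p*0.000000 + (1-p)*7.038377] = 4.113518
  V(0,0) = exp(-r*dt) * [p*0.000000 + (1-p)*4.113518] = 2.404110

Answer: Price = V(0,0) = 2.4041


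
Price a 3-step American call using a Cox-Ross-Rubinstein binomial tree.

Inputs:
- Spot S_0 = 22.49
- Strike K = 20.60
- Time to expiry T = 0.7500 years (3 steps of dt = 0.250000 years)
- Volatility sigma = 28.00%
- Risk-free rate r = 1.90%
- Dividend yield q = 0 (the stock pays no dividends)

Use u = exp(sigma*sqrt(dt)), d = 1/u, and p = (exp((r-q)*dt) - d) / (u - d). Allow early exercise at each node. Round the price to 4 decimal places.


Answer: Price = V(0,0) = 3.3803

Derivation:
dt = T/N = 0.250000
u = exp(sigma*sqrt(dt)) = 1.150274; d = 1/u = 0.869358
p = (exp((r-q)*dt) - d) / (u - d) = 0.482006
Discount per step: exp(-r*dt) = 0.995261
Stock lattice S(k, i) with i counting down-moves:
  k=0: S(0,0) = 22.4900
  k=1: S(1,0) = 25.8697; S(1,1) = 19.5519
  k=2: S(2,0) = 29.7572; S(2,1) = 22.4900; S(2,2) = 16.9976
  k=3: S(3,0) = 34.2289; S(3,1) = 25.8697; S(3,2) = 19.5519; S(3,3) = 14.7770
Terminal payoffs V(N, i) = max(S_T - K, 0):
  V(3,0) = 13.628915; V(3,1) = 5.269658; V(3,2) = 0.000000; V(3,3) = 0.000000
Backward induction: V(k, i) = exp(-r*dt) * [p * V(k+1, i) + (1-p) * V(k+1, i+1)]; then take max(V_cont, immediate exercise) for American.
  V(2,0) = exp(-r*dt) * [p*13.628915 + (1-p)*5.269658] = 9.254807; exercise = 9.157189; V(2,0) = max -> 9.254807
  V(2,1) = exp(-r*dt) * [p*5.269658 + (1-p)*0.000000] = 2.527972; exercise = 1.890000; V(2,1) = max -> 2.527972
  V(2,2) = exp(-r*dt) * [p*0.000000 + (1-p)*0.000000] = 0.000000; exercise = 0.000000; V(2,2) = max -> 0.000000
  V(1,0) = exp(-r*dt) * [p*9.254807 + (1-p)*2.527972] = 5.743005; exercise = 5.269658; V(1,0) = max -> 5.743005
  V(1,1) = exp(-r*dt) * [p*2.527972 + (1-p)*0.000000] = 1.212724; exercise = 0.000000; V(1,1) = max -> 1.212724
  V(0,0) = exp(-r*dt) * [p*5.743005 + (1-p)*1.212724] = 3.380253; exercise = 1.890000; V(0,0) = max -> 3.380253


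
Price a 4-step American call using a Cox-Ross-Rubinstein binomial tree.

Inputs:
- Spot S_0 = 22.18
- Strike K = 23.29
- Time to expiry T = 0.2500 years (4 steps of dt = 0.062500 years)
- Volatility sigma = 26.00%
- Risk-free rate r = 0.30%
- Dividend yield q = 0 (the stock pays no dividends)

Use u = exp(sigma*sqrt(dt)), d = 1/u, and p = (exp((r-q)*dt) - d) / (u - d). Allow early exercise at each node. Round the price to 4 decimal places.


Answer: Price = V(0,0) = 0.7661

Derivation:
dt = T/N = 0.062500
u = exp(sigma*sqrt(dt)) = 1.067159; d = 1/u = 0.937067
p = (exp((r-q)*dt) - d) / (u - d) = 0.485197
Discount per step: exp(-r*dt) = 0.999813
Stock lattice S(k, i) with i counting down-moves:
  k=0: S(0,0) = 22.1800
  k=1: S(1,0) = 23.6696; S(1,1) = 20.7842
  k=2: S(2,0) = 25.2592; S(2,1) = 22.1800; S(2,2) = 19.4762
  k=3: S(3,0) = 26.9556; S(3,1) = 23.6696; S(3,2) = 20.7842; S(3,3) = 18.2505
  k=4: S(4,0) = 28.7659; S(4,1) = 25.2592; S(4,2) = 22.1800; S(4,3) = 19.4762; S(4,4) = 17.1019
Terminal payoffs V(N, i) = max(S_T - K, 0):
  V(4,0) = 5.475909; V(4,1) = 1.969214; V(4,2) = 0.000000; V(4,3) = 0.000000; V(4,4) = 0.000000
Backward induction: V(k, i) = exp(-r*dt) * [p * V(k+1, i) + (1-p) * V(k+1, i+1)]; then take max(V_cont, immediate exercise) for American.
  V(3,0) = exp(-r*dt) * [p*5.475909 + (1-p)*1.969214] = 3.669964; exercise = 3.665598; V(3,0) = max -> 3.669964
  V(3,1) = exp(-r*dt) * [p*1.969214 + (1-p)*0.000000] = 0.955278; exercise = 0.379587; V(3,1) = max -> 0.955278
  V(3,2) = exp(-r*dt) * [p*0.000000 + (1-p)*0.000000] = 0.000000; exercise = 0.000000; V(3,2) = max -> 0.000000
  V(3,3) = exp(-r*dt) * [p*0.000000 + (1-p)*0.000000] = 0.000000; exercise = 0.000000; V(3,3) = max -> 0.000000
  V(2,0) = exp(-r*dt) * [p*3.669964 + (1-p)*0.955278] = 2.272010; exercise = 1.969214; V(2,0) = max -> 2.272010
  V(2,1) = exp(-r*dt) * [p*0.955278 + (1-p)*0.000000] = 0.463411; exercise = 0.000000; V(2,1) = max -> 0.463411
  V(2,2) = exp(-r*dt) * [p*0.000000 + (1-p)*0.000000] = 0.000000; exercise = 0.000000; V(2,2) = max -> 0.000000
  V(1,0) = exp(-r*dt) * [p*2.272010 + (1-p)*0.463411] = 1.340687; exercise = 0.379587; V(1,0) = max -> 1.340687
  V(1,1) = exp(-r*dt) * [p*0.463411 + (1-p)*0.000000] = 0.224804; exercise = 0.000000; V(1,1) = max -> 0.224804
  V(0,0) = exp(-r*dt) * [p*1.340687 + (1-p)*0.224804] = 0.766083; exercise = 0.000000; V(0,0) = max -> 0.766083


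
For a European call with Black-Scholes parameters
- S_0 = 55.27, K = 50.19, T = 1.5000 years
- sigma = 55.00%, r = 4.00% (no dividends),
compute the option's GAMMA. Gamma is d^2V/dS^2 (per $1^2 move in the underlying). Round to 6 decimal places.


d1 = 0.5690082461; d2 = -0.1046014331
phi(d1) = 0.3393159074; exp(-qT) = 1.0000000000; exp(-rT) = 0.9417645336
Gamma = exp(-qT) * phi(d1) / (S * sigma * sqrt(T)) = 1.0000000000 * 0.3393159074 / (55.2700 * 0.5500 * 1.2247448714) = 0.009114

Answer: Gamma = 0.009114


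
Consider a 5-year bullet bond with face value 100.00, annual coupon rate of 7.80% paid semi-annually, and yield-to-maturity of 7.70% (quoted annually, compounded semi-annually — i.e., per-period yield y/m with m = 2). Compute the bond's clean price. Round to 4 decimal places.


Answer: Price = 100.4086

Derivation:
Coupon per period c = face * coupon_rate / m = 3.900000
Periods per year m = 2; per-period yield y/m = 0.038500
Number of cashflows N = 10
Cashflows (t years, CF_t, discount factor 1/(1+y/m)^(m*t), PV):
  t = 0.5000: CF_t = 3.900000, DF = 0.962927, PV = 3.755416
  t = 1.0000: CF_t = 3.900000, DF = 0.927229, PV = 3.616193
  t = 1.5000: CF_t = 3.900000, DF = 0.892854, PV = 3.482131
  t = 2.0000: CF_t = 3.900000, DF = 0.859754, PV = 3.353039
  t = 2.5000: CF_t = 3.900000, DF = 0.827880, PV = 3.228733
  t = 3.0000: CF_t = 3.900000, DF = 0.797188, PV = 3.109035
  t = 3.5000: CF_t = 3.900000, DF = 0.767635, PV = 2.993775
  t = 4.0000: CF_t = 3.900000, DF = 0.739176, PV = 2.882787
  t = 4.5000: CF_t = 3.900000, DF = 0.711773, PV = 2.775915
  t = 5.0000: CF_t = 103.900000, DF = 0.685386, PV = 71.211566
Price P = sum_t PV_t = 100.408590


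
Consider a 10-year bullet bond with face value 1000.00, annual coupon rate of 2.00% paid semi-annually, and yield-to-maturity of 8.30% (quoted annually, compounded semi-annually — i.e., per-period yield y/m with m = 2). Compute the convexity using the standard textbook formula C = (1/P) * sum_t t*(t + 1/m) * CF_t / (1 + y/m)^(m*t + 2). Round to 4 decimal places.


Answer: Convexity = 81.0260

Derivation:
Coupon per period c = face * coupon_rate / m = 10.000000
Periods per year m = 2; per-period yield y/m = 0.041500
Number of cashflows N = 20
Cashflows (t years, CF_t, discount factor 1/(1+y/m)^(m*t), PV):
  t = 0.5000: CF_t = 10.000000, DF = 0.960154, PV = 9.601536
  t = 1.0000: CF_t = 10.000000, DF = 0.921895, PV = 9.218950
  t = 1.5000: CF_t = 10.000000, DF = 0.885161, PV = 8.851608
  t = 2.0000: CF_t = 10.000000, DF = 0.849890, PV = 8.498904
  t = 2.5000: CF_t = 10.000000, DF = 0.816025, PV = 8.160253
  t = 3.0000: CF_t = 10.000000, DF = 0.783510, PV = 7.835097
  t = 3.5000: CF_t = 10.000000, DF = 0.752290, PV = 7.522896
  t = 4.0000: CF_t = 10.000000, DF = 0.722314, PV = 7.223136
  t = 4.5000: CF_t = 10.000000, DF = 0.693532, PV = 6.935320
  t = 5.0000: CF_t = 10.000000, DF = 0.665897, PV = 6.658973
  t = 5.5000: CF_t = 10.000000, DF = 0.639364, PV = 6.393637
  t = 6.0000: CF_t = 10.000000, DF = 0.613887, PV = 6.138874
  t = 6.5000: CF_t = 10.000000, DF = 0.589426, PV = 5.894262
  t = 7.0000: CF_t = 10.000000, DF = 0.565940, PV = 5.659397
  t = 7.5000: CF_t = 10.000000, DF = 0.543389, PV = 5.433891
  t = 8.0000: CF_t = 10.000000, DF = 0.521737, PV = 5.217370
  t = 8.5000: CF_t = 10.000000, DF = 0.500948, PV = 5.009476
  t = 9.0000: CF_t = 10.000000, DF = 0.480987, PV = 4.809867
  t = 9.5000: CF_t = 10.000000, DF = 0.461821, PV = 4.618211
  t = 10.0000: CF_t = 1010.000000, DF = 0.443419, PV = 447.853413
Price P = sum_t PV_t = 577.535071
Convexity numerator sum_t t*(t + 1/m) * CF_t / (1+y/m)^(m*t + 2):
  t = 0.5000: term = 4.425804
  t = 1.0000: term = 12.748355
  t = 1.5000: term = 24.480759
  t = 2.0000: term = 39.175483
  t = 2.5000: term = 56.421723
  t = 3.0000: term = 75.842930
  t = 3.5000: term = 97.094486
  t = 4.0000: term = 119.861515
  t = 4.5000: term = 143.856835
  t = 5.0000: term = 168.819031
  t = 5.5000: term = 194.510645
  t = 6.0000: term = 220.716483
  t = 6.5000: term = 247.242020
  t = 7.0000: term = 273.911909
  t = 7.5000: term = 300.568586
  t = 8.0000: term = 327.070952
  t = 8.5000: term = 353.293156
  t = 9.0000: term = 379.123434
  t = 9.5000: term = 404.463043
  t = 10.0000: term = 43351.750507
Convexity = (1/P) * sum = 46795.377656 / 577.535071 = 81.026036


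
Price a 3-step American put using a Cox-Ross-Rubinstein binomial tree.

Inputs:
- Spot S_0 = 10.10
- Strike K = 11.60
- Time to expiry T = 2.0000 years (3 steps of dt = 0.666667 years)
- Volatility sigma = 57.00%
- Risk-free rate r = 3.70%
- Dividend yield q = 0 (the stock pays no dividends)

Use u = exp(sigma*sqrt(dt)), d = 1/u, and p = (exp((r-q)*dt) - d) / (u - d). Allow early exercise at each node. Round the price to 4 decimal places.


Answer: Price = V(0,0) = 3.9024

Derivation:
dt = T/N = 0.666667
u = exp(sigma*sqrt(dt)) = 1.592656; d = 1/u = 0.627882
p = (exp((r-q)*dt) - d) / (u - d) = 0.411590
Discount per step: exp(-r*dt) = 0.975635
Stock lattice S(k, i) with i counting down-moves:
  k=0: S(0,0) = 10.1000
  k=1: S(1,0) = 16.0858; S(1,1) = 6.3416
  k=2: S(2,0) = 25.6192; S(2,1) = 10.1000; S(2,2) = 3.9818
  k=3: S(3,0) = 40.8025; S(3,1) = 16.0858; S(3,2) = 6.3416; S(3,3) = 2.5001
Terminal payoffs V(N, i) = max(K - S_T, 0):
  V(3,0) = 0.000000; V(3,1) = 0.000000; V(3,2) = 5.258392; V(3,3) = 9.099911
Backward induction: V(k, i) = exp(-r*dt) * [p * V(k+1, i) + (1-p) * V(k+1, i+1)]; then take max(V_cont, immediate exercise) for American.
  V(2,0) = exp(-r*dt) * [p*0.000000 + (1-p)*0.000000] = 0.000000; exercise = 0.000000; V(2,0) = max -> 0.000000
  V(2,1) = exp(-r*dt) * [p*0.000000 + (1-p)*5.258392] = 3.018703; exercise = 1.500000; V(2,1) = max -> 3.018703
  V(2,2) = exp(-r*dt) * [p*5.258392 + (1-p)*9.099911] = 7.335585; exercise = 7.618219; V(2,2) = max -> 7.618219
  V(1,0) = exp(-r*dt) * [p*0.000000 + (1-p)*3.018703] = 1.732957; exercise = 0.000000; V(1,0) = max -> 1.732957
  V(1,1) = exp(-r*dt) * [p*3.018703 + (1-p)*7.618219] = 5.585612; exercise = 5.258392; V(1,1) = max -> 5.585612
  V(0,0) = exp(-r*dt) * [p*1.732957 + (1-p)*5.585612] = 3.902440; exercise = 1.500000; V(0,0) = max -> 3.902440


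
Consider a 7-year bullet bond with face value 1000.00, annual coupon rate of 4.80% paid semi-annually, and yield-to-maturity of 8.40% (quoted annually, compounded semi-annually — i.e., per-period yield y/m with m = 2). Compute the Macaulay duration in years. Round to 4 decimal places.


Answer: Macaulay duration = 5.8966 years

Derivation:
Coupon per period c = face * coupon_rate / m = 24.000000
Periods per year m = 2; per-period yield y/m = 0.042000
Number of cashflows N = 14
Cashflows (t years, CF_t, discount factor 1/(1+y/m)^(m*t), PV):
  t = 0.5000: CF_t = 24.000000, DF = 0.959693, PV = 23.032630
  t = 1.0000: CF_t = 24.000000, DF = 0.921010, PV = 22.104251
  t = 1.5000: CF_t = 24.000000, DF = 0.883887, PV = 21.213293
  t = 2.0000: CF_t = 24.000000, DF = 0.848260, PV = 20.358246
  t = 2.5000: CF_t = 24.000000, DF = 0.814069, PV = 19.537664
  t = 3.0000: CF_t = 24.000000, DF = 0.781257, PV = 18.750158
  t = 3.5000: CF_t = 24.000000, DF = 0.749766, PV = 17.994393
  t = 4.0000: CF_t = 24.000000, DF = 0.719545, PV = 17.269091
  t = 4.5000: CF_t = 24.000000, DF = 0.690543, PV = 16.573024
  t = 5.0000: CF_t = 24.000000, DF = 0.662709, PV = 15.905014
  t = 5.5000: CF_t = 24.000000, DF = 0.635997, PV = 15.263929
  t = 6.0000: CF_t = 24.000000, DF = 0.610362, PV = 14.648684
  t = 6.5000: CF_t = 24.000000, DF = 0.585760, PV = 14.058238
  t = 7.0000: CF_t = 1024.000000, DF = 0.562150, PV = 575.641228
Price P = sum_t PV_t = 812.349844
Macaulay numerator sum_t t * PV_t:
  t * PV_t at t = 0.5000: 11.516315
  t * PV_t at t = 1.0000: 22.104251
  t * PV_t at t = 1.5000: 31.819939
  t * PV_t at t = 2.0000: 40.716493
  t * PV_t at t = 2.5000: 48.844161
  t * PV_t at t = 3.0000: 56.250474
  t * PV_t at t = 3.5000: 62.980377
  t * PV_t at t = 4.0000: 69.076366
  t * PV_t at t = 4.5000: 74.578610
  t * PV_t at t = 5.0000: 79.525069
  t * PV_t at t = 5.5000: 83.951609
  t * PV_t at t = 6.0000: 87.892105
  t * PV_t at t = 6.5000: 91.378548
  t * PV_t at t = 7.0000: 4029.488598
Macaulay duration D = (sum_t t * PV_t) / P = 4790.122913 / 812.349844 = 5.896626


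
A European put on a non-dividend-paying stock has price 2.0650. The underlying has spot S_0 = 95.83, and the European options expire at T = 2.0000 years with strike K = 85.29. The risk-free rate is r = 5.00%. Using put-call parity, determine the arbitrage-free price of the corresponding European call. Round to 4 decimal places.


Answer: Call price = 20.7214

Derivation:
Put-call parity: C - P = S_0 * exp(-qT) - K * exp(-rT).
S_0 * exp(-qT) = 95.8300 * 1.00000000 = 95.83000000
K * exp(-rT) = 85.2900 * 0.90483742 = 77.17358338
C = P + S*exp(-qT) - K*exp(-rT)
C = 2.0650 + 95.83000000 - 77.17358338 = 20.7214


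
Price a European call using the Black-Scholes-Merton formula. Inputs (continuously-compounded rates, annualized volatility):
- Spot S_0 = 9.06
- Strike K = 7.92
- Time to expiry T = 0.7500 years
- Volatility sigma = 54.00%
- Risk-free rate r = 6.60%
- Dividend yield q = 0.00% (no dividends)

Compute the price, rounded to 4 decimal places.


Answer: Price = 2.4102

Derivation:
d1 = (ln(S/K) + (r - q + 0.5*sigma^2) * T) / (sigma * sqrt(T)) = 0.62723315
d2 = d1 - sigma * sqrt(T) = 0.15957943
exp(-rT) = 0.95170516; exp(-qT) = 1.00000000
C = S_0 * exp(-qT) * N(d1) - K * exp(-rT) * N(d2)
N(d1) = 0.73474679; N(d2) = 0.56339381
C = 9.0600 * 1.00000000 * 0.73474679 - 7.9200 * 0.95170516 * 0.56339381 = 2.4102


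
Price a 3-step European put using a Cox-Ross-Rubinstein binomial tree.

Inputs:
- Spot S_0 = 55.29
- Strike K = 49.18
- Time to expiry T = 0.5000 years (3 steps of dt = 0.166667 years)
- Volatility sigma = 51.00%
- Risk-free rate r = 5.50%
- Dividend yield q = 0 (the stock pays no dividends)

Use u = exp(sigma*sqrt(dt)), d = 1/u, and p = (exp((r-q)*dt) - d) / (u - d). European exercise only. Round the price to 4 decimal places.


dt = T/N = 0.166667
u = exp(sigma*sqrt(dt)) = 1.231468; d = 1/u = 0.812039
p = (exp((r-q)*dt) - d) / (u - d) = 0.470091
Discount per step: exp(-r*dt) = 0.990875
Stock lattice S(k, i) with i counting down-moves:
  k=0: S(0,0) = 55.2900
  k=1: S(1,0) = 68.0878; S(1,1) = 44.8976
  k=2: S(2,0) = 83.8480; S(2,1) = 55.2900; S(2,2) = 36.4587
  k=3: S(3,0) = 103.2561; S(3,1) = 68.0878; S(3,2) = 44.8976; S(3,3) = 29.6059
Terminal payoffs V(N, i) = max(K - S_T, 0):
  V(3,0) = 0.000000; V(3,1) = 0.000000; V(3,2) = 4.282351; V(3,3) = 19.574144
Backward induction: V(k, i) = exp(-r*dt) * [p * V(k+1, i) + (1-p) * V(k+1, i+1)].
  V(2,0) = exp(-r*dt) * [p*0.000000 + (1-p)*0.000000] = 0.000000
  V(2,1) = exp(-r*dt) * [p*0.000000 + (1-p)*4.282351] = 2.248549
  V(2,2) = exp(-r*dt) * [p*4.282351 + (1-p)*19.574144] = 12.272591
  V(1,0) = exp(-r*dt) * [p*0.000000 + (1-p)*2.248549] = 1.180654
  V(1,1) = exp(-r*dt) * [p*2.248549 + (1-p)*12.272591] = 7.491390
  V(0,0) = exp(-r*dt) * [p*1.180654 + (1-p)*7.491390] = 4.483481

Answer: Price = V(0,0) = 4.4835


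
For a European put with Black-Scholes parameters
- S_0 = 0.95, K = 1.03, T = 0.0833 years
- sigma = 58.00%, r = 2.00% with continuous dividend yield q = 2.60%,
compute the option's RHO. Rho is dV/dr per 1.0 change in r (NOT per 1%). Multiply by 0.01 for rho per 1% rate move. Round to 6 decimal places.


Answer: Rho = -0.061291

Derivation:
d1 = -0.4022796035; d2 = -0.5696776919
phi(d1) = 0.3679335334; exp(-qT) = 0.9978365437; exp(-rT) = 0.9983353870
N(-d2) = 0.7155518384
Rho = -K*T*exp(-rT)*N(-d2) = -1.0300 * 0.0833 * 0.9983353870 * 0.7155518384 = -0.061291


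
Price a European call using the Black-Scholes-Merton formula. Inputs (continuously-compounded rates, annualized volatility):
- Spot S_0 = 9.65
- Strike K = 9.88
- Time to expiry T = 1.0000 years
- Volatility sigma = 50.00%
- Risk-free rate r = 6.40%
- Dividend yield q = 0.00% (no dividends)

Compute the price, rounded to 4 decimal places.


Answer: Price = 2.0645

Derivation:
d1 = (ln(S/K) + (r - q + 0.5*sigma^2) * T) / (sigma * sqrt(T)) = 0.33089081
d2 = d1 - sigma * sqrt(T) = -0.16910919
exp(-rT) = 0.93800500; exp(-qT) = 1.00000000
C = S_0 * exp(-qT) * N(d1) - K * exp(-rT) * N(d2)
N(d1) = 0.62963652; N(d2) = 0.43285538
C = 9.6500 * 1.00000000 * 0.62963652 - 9.8800 * 0.93800500 * 0.43285538 = 2.0645


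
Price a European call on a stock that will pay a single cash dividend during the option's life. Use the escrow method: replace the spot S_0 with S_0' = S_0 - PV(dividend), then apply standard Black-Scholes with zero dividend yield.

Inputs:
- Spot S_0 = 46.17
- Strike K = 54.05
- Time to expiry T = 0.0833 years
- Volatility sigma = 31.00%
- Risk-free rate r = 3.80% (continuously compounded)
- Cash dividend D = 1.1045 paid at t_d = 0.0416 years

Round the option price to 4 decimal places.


PV(D) = D * exp(-r * t_d) = 1.1045 * 0.99842045 = 1.10275539
S_0' = S_0 - PV(D) = 46.1700 - 1.10275539 = 45.06724461
d1 = (ln(S_0'/K) + (r + sigma^2/2)*T) / (sigma*sqrt(T)) = -1.95130394
d2 = d1 - sigma*sqrt(T) = -2.04077533
exp(-rT) = 0.99683960
N(d1) = 0.02551045; N(d2) = 0.02063658
C = S_0' * N(d1) - K * exp(-rT) * N(d2) = 45.06724461 * 0.02551045 - 54.0500 * 0.99683960 * 0.02063658 = 0.0378

Answer: Price = 0.0378


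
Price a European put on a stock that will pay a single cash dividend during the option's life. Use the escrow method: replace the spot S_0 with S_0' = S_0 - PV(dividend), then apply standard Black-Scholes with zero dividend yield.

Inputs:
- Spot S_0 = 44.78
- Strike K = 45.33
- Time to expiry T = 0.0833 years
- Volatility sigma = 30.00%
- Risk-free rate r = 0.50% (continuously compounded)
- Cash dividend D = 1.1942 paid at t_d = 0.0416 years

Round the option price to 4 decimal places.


PV(D) = D * exp(-r * t_d) = 1.1942 * 0.99979202 = 1.19395163
S_0' = S_0 - PV(D) = 44.7800 - 1.19395163 = 43.58604837
d1 = (ln(S_0'/K) + (r + sigma^2/2)*T) / (sigma*sqrt(T)) = -0.40499935
d2 = d1 - sigma*sqrt(T) = -0.49158457
exp(-rT) = 0.99958359
N(-d1) = 0.65726101; N(-d2) = 0.68849347
P = K * exp(-rT) * N(-d2) - S_0' * N(-d1) = 45.3300 * 0.99958359 * 0.68849347 - 43.58604837 * 0.65726101 = 2.5490

Answer: Price = 2.5490


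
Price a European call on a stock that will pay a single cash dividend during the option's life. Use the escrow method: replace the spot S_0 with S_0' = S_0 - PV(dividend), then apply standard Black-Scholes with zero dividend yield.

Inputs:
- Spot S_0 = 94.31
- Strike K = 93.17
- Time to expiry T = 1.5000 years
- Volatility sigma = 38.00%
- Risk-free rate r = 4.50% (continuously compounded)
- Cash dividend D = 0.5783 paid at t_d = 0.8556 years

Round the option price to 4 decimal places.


Answer: Price = 20.1751

Derivation:
PV(D) = D * exp(-r * t_d) = 0.5783 * 0.96222978 = 0.55645748
S_0' = S_0 - PV(D) = 94.3100 - 0.55645748 = 93.75354252
d1 = (ln(S_0'/K) + (r + sigma^2/2)*T) / (sigma*sqrt(T)) = 0.39115272
d2 = d1 - sigma*sqrt(T) = -0.07425033
exp(-rT) = 0.93472772
N(d1) = 0.65215782; N(d2) = 0.47040560
C = S_0' * N(d1) - K * exp(-rT) * N(d2) = 93.75354252 * 0.65215782 - 93.1700 * 0.93472772 * 0.47040560 = 20.1751


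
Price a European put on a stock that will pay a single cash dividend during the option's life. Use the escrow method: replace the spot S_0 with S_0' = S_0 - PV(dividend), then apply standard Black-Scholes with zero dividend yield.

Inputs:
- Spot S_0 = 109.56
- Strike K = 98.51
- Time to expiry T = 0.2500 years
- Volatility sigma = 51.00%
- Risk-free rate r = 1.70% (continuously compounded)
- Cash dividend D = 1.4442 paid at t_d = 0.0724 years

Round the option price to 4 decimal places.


PV(D) = D * exp(-r * t_d) = 1.4442 * 0.99876996 = 1.44242357
S_0' = S_0 - PV(D) = 109.5600 - 1.44242357 = 108.11757643
d1 = (ln(S_0'/K) + (r + sigma^2/2)*T) / (sigma*sqrt(T)) = 0.50911270
d2 = d1 - sigma*sqrt(T) = 0.25411270
exp(-rT) = 0.99575902
N(-d1) = 0.30533661; N(-d2) = 0.39970424
P = K * exp(-rT) * N(-d2) - S_0' * N(-d1) = 98.5100 * 0.99575902 * 0.39970424 - 108.11757643 * 0.30533661 = 6.1956

Answer: Price = 6.1956


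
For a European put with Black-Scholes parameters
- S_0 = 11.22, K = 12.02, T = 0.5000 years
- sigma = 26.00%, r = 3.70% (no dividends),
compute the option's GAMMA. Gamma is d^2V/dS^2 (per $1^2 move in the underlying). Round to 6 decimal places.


Answer: Gamma = 0.190222

Derivation:
d1 = -0.1820747147; d2 = -0.3659224778
phi(d1) = 0.3923840756; exp(-qT) = 1.0000000000; exp(-rT) = 0.9816700746
Gamma = exp(-qT) * phi(d1) / (S * sigma * sqrt(T)) = 1.0000000000 * 0.3923840756 / (11.2200 * 0.2600 * 0.7071067812) = 0.190222


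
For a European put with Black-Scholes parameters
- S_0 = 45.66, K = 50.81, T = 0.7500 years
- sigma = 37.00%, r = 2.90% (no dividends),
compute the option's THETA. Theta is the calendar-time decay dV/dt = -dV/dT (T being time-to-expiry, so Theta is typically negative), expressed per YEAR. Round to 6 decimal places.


Answer: Theta = -2.911027

Derivation:
d1 = -0.1054305397; d2 = -0.4258599391
phi(d1) = 0.3967311893; exp(-qT) = 1.0000000000; exp(-rT) = 0.9784848257
Theta = -S*exp(-qT)*phi(d1)*sigma/(2*sqrt(T)) + r*K*exp(-rT)*N(-d2) - q*S*exp(-qT)*N(-d1)
N(-d1) = 0.5419829080; N(-d2) = 0.6648950461; sqrt(T) = 0.8660254038
Term 1 = -45.6600 * 1.0000000000 * 0.3967311893 * 0.3700 / (2 * 0.8660254038) = -3.8696648094
Term 2 = 0.0290 * 50.8100 * 0.9784848257 * 0.6648950461 = 0.9586374366
Term 3 = 0 (no dividend yield, q = 0)
Theta = -3.8696648094 + (0.9586374366) + (0.0000000000) = -2.911027


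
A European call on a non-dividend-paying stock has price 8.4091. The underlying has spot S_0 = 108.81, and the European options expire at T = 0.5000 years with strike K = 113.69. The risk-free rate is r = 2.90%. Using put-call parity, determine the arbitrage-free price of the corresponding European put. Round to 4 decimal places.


Answer: Put price = 11.6525

Derivation:
Put-call parity: C - P = S_0 * exp(-qT) - K * exp(-rT).
S_0 * exp(-qT) = 108.8100 * 1.00000000 = 108.81000000
K * exp(-rT) = 113.6900 * 0.98560462 = 112.05338910
P = C - S*exp(-qT) + K*exp(-rT)
P = 8.4091 - 108.81000000 + 112.05338910 = 11.6525


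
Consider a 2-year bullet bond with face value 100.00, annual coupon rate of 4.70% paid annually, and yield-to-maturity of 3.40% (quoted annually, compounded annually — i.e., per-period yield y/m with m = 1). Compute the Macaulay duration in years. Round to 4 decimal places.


Answer: Macaulay duration = 1.9556 years

Derivation:
Coupon per period c = face * coupon_rate / m = 4.700000
Periods per year m = 1; per-period yield y/m = 0.034000
Number of cashflows N = 2
Cashflows (t years, CF_t, discount factor 1/(1+y/m)^(m*t), PV):
  t = 1.0000: CF_t = 4.700000, DF = 0.967118, PV = 4.545455
  t = 2.0000: CF_t = 104.700000, DF = 0.935317, PV = 97.927711
Price P = sum_t PV_t = 102.473166
Macaulay numerator sum_t t * PV_t:
  t * PV_t at t = 1.0000: 4.545455
  t * PV_t at t = 2.0000: 195.855422
Macaulay duration D = (sum_t t * PV_t) / P = 200.400877 / 102.473166 = 1.955642


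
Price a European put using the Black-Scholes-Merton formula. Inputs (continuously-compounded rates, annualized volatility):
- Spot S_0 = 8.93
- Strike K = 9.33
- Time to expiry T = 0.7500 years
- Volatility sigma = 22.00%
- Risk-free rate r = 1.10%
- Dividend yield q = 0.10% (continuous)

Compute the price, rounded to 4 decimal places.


Answer: Price = 0.8672

Derivation:
d1 = (ln(S/K) + (r - q + 0.5*sigma^2) * T) / (sigma * sqrt(T)) = -0.09536052
d2 = d1 - sigma * sqrt(T) = -0.28588611
exp(-rT) = 0.99178394; exp(-qT) = 0.99925028
P = K * exp(-rT) * N(-d2) - S_0 * exp(-qT) * N(-d1)
N(-d1) = 0.53798576; N(-d2) = 0.61251732
P = 9.3300 * 0.99178394 * 0.61251732 - 8.9300 * 0.99925028 * 0.53798576 = 0.8672


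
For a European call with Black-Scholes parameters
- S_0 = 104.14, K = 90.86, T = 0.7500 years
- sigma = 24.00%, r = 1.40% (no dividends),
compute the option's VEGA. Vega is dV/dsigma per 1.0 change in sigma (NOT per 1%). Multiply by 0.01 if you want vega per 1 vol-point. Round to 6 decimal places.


d1 = 0.8107743658; d2 = 0.6029282689
phi(d1) = 0.2871886192; exp(-qT) = 1.0000000000; exp(-rT) = 0.9895549326
Vega = S * exp(-qT) * phi(d1) * sqrt(T) = 104.1400 * 1.0000000000 * 0.2871886192 * 0.8660254038 = 25.900934

Answer: Vega = 25.900934


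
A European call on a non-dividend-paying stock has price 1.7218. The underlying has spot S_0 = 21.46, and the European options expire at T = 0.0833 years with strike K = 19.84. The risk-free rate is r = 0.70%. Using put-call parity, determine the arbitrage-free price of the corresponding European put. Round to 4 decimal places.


Answer: Put price = 0.0902

Derivation:
Put-call parity: C - P = S_0 * exp(-qT) - K * exp(-rT).
S_0 * exp(-qT) = 21.4600 * 1.00000000 = 21.46000000
K * exp(-rT) = 19.8400 * 0.99941707 = 19.82843467
P = C - S*exp(-qT) + K*exp(-rT)
P = 1.7218 - 21.46000000 + 19.82843467 = 0.0902


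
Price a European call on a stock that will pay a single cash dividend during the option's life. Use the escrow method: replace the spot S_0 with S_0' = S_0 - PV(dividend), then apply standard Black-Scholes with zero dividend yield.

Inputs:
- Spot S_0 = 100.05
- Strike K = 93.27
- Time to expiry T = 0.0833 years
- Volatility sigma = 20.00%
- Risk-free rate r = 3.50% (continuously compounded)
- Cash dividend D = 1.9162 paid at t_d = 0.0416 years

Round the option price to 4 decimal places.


PV(D) = D * exp(-r * t_d) = 1.9162 * 0.99854506 = 1.91341204
S_0' = S_0 - PV(D) = 100.0500 - 1.91341204 = 98.13658796
d1 = (ln(S_0'/K) + (r + sigma^2/2)*T) / (sigma*sqrt(T)) = 0.96049738
d2 = d1 - sigma*sqrt(T) = 0.90277390
exp(-rT) = 0.99708875
N(d1) = 0.83159753; N(d2) = 0.81667705
C = S_0' * N(d1) - K * exp(-rT) * N(d2) = 98.13658796 * 0.83159753 - 93.2700 * 0.99708875 * 0.81667705 = 5.6604

Answer: Price = 5.6604


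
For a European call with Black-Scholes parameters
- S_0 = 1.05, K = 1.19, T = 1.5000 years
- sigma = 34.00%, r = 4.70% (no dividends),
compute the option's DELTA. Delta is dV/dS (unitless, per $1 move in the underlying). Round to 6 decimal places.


d1 = 0.0769352478; d2 = -0.3394780085
phi(d1) = 0.3977633497; exp(-qT) = 1.0000000000; exp(-rT) = 0.9319277395
N(d1) = 0.5306624715
Delta = exp(-qT) * N(d1) = 1.0000000000 * 0.5306624715 = 0.530662

Answer: Delta = 0.530662


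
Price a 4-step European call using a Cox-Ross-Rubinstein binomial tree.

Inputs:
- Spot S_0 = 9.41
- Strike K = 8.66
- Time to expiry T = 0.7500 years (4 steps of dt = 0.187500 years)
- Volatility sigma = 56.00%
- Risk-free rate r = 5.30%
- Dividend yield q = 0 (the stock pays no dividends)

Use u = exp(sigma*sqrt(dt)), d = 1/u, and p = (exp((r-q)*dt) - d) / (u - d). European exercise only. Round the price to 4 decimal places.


Answer: Price = V(0,0) = 2.3013

Derivation:
dt = T/N = 0.187500
u = exp(sigma*sqrt(dt)) = 1.274415; d = 1/u = 0.784674
p = (exp((r-q)*dt) - d) / (u - d) = 0.460066
Discount per step: exp(-r*dt) = 0.990112
Stock lattice S(k, i) with i counting down-moves:
  k=0: S(0,0) = 9.4100
  k=1: S(1,0) = 11.9922; S(1,1) = 7.3838
  k=2: S(2,0) = 15.2831; S(2,1) = 9.4100; S(2,2) = 5.7939
  k=3: S(3,0) = 19.4770; S(3,1) = 11.9922; S(3,2) = 7.3838; S(3,3) = 4.5463
  k=4: S(4,0) = 24.8218; S(4,1) = 15.2831; S(4,2) = 9.4100; S(4,3) = 5.7939; S(4,4) = 3.5674
Terminal payoffs V(N, i) = max(S_T - K, 0):
  V(4,0) = 16.161778; V(4,1) = 6.623093; V(4,2) = 0.750000; V(4,3) = 0.000000; V(4,4) = 0.000000
Backward induction: V(k, i) = exp(-r*dt) * [p * V(k+1, i) + (1-p) * V(k+1, i+1)].
  V(3,0) = exp(-r*dt) * [p*16.161778 + (1-p)*6.623093] = 10.902633
  V(3,1) = exp(-r*dt) * [p*6.623093 + (1-p)*0.750000] = 3.417876
  V(3,2) = exp(-r*dt) * [p*0.750000 + (1-p)*0.000000] = 0.341638
  V(3,3) = exp(-r*dt) * [p*0.000000 + (1-p)*0.000000] = 0.000000
  V(2,0) = exp(-r*dt) * [p*10.902633 + (1-p)*3.417876] = 6.793511
  V(2,1) = exp(-r*dt) * [p*3.417876 + (1-p)*0.341638] = 1.739538
  V(2,2) = exp(-r*dt) * [p*0.341638 + (1-p)*0.000000] = 0.155622
  V(1,0) = exp(-r*dt) * [p*6.793511 + (1-p)*1.739538] = 4.024506
  V(1,1) = exp(-r*dt) * [p*1.739538 + (1-p)*0.155622] = 0.875583
  V(0,0) = exp(-r*dt) * [p*4.024506 + (1-p)*0.875583] = 2.301312


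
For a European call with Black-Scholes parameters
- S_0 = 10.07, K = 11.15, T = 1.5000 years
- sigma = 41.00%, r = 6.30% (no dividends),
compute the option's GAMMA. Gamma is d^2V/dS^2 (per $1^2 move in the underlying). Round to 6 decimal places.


Answer: Gamma = 0.076722

Derivation:
d1 = 0.2363781675; d2 = -0.2657672298
phi(d1) = 0.3879511489; exp(-qT) = 1.0000000000; exp(-rT) = 0.9098277346
Gamma = exp(-qT) * phi(d1) / (S * sigma * sqrt(T)) = 1.0000000000 * 0.3879511489 / (10.0700 * 0.4100 * 1.2247448714) = 0.076722


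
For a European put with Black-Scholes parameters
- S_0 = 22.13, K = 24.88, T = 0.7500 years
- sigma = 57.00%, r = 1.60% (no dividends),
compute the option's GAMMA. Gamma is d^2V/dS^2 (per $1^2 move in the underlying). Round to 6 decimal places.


Answer: Gamma = 0.036498

Derivation:
d1 = 0.0338456629; d2 = -0.4597888173
phi(d1) = 0.3987138459; exp(-qT) = 1.0000000000; exp(-rT) = 0.9880717129
Gamma = exp(-qT) * phi(d1) / (S * sigma * sqrt(T)) = 1.0000000000 * 0.3987138459 / (22.1300 * 0.5700 * 0.8660254038) = 0.036498


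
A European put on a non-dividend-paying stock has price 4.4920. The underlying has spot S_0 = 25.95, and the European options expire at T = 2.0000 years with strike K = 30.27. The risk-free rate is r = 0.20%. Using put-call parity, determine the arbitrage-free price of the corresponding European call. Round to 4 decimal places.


Put-call parity: C - P = S_0 * exp(-qT) - K * exp(-rT).
S_0 * exp(-qT) = 25.9500 * 1.00000000 = 25.95000000
K * exp(-rT) = 30.2700 * 0.99600799 = 30.14916184
C = P + S*exp(-qT) - K*exp(-rT)
C = 4.4920 + 25.95000000 - 30.14916184 = 0.2928

Answer: Call price = 0.2928


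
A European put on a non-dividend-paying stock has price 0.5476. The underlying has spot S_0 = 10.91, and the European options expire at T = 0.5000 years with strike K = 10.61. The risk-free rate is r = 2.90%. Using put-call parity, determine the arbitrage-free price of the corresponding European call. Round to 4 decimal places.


Answer: Call price = 1.0003

Derivation:
Put-call parity: C - P = S_0 * exp(-qT) - K * exp(-rT).
S_0 * exp(-qT) = 10.9100 * 1.00000000 = 10.91000000
K * exp(-rT) = 10.6100 * 0.98560462 = 10.45726500
C = P + S*exp(-qT) - K*exp(-rT)
C = 0.5476 + 10.91000000 - 10.45726500 = 1.0003


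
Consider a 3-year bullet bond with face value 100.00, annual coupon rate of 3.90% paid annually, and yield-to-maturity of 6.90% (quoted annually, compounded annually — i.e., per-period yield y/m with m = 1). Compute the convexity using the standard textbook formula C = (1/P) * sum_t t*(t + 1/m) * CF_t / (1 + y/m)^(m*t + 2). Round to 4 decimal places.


Coupon per period c = face * coupon_rate / m = 3.900000
Periods per year m = 1; per-period yield y/m = 0.069000
Number of cashflows N = 3
Cashflows (t years, CF_t, discount factor 1/(1+y/m)^(m*t), PV):
  t = 1.0000: CF_t = 3.900000, DF = 0.935454, PV = 3.648269
  t = 2.0000: CF_t = 3.900000, DF = 0.875074, PV = 3.412787
  t = 3.0000: CF_t = 103.900000, DF = 0.818591, PV = 85.051589
Price P = sum_t PV_t = 92.112646
Convexity numerator sum_t t*(t + 1/m) * CF_t / (1+y/m)^(m*t + 2):
  t = 1.0000: term = 6.385009
  t = 2.0000: term = 17.918640
  t = 3.0000: term = 893.116818
Convexity = (1/P) * sum = 917.420466 / 92.112646 = 9.959767

Answer: Convexity = 9.9598


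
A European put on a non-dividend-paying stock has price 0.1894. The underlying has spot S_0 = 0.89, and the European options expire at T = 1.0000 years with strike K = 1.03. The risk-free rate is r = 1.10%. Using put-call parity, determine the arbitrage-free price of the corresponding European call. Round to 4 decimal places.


Put-call parity: C - P = S_0 * exp(-qT) - K * exp(-rT).
S_0 * exp(-qT) = 0.8900 * 1.00000000 = 0.89000000
K * exp(-rT) = 1.0300 * 0.98906028 = 1.01873209
C = P + S*exp(-qT) - K*exp(-rT)
C = 0.1894 + 0.89000000 - 1.01873209 = 0.0607

Answer: Call price = 0.0607


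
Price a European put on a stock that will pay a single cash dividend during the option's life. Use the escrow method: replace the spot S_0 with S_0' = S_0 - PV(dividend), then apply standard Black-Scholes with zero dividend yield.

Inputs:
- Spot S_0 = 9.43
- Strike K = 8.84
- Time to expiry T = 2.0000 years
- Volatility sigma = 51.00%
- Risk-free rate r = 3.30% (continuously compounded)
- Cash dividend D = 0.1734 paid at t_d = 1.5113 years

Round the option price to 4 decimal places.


Answer: Price = 2.0040

Derivation:
PV(D) = D * exp(-r * t_d) = 0.1734 * 0.95135033 = 0.16496415
S_0' = S_0 - PV(D) = 9.4300 - 0.16496415 = 9.26503585
d1 = (ln(S_0'/K) + (r + sigma^2/2)*T) / (sigma*sqrt(T)) = 0.51724286
d2 = d1 - sigma*sqrt(T) = -0.20400606
exp(-rT) = 0.93613086
N(-d1) = 0.30249332; N(-d2) = 0.58082562
P = K * exp(-rT) * N(-d2) - S_0' * N(-d1) = 8.8400 * 0.93613086 * 0.58082562 - 9.26503585 * 0.30249332 = 2.0040


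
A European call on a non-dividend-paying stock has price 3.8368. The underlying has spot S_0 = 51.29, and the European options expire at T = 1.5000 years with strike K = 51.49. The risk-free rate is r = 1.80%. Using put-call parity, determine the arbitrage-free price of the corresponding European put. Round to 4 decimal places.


Put-call parity: C - P = S_0 * exp(-qT) - K * exp(-rT).
S_0 * exp(-qT) = 51.2900 * 1.00000000 = 51.29000000
K * exp(-rT) = 51.4900 * 0.97336124 = 50.11837033
P = C - S*exp(-qT) + K*exp(-rT)
P = 3.8368 - 51.29000000 + 50.11837033 = 2.6652

Answer: Put price = 2.6652


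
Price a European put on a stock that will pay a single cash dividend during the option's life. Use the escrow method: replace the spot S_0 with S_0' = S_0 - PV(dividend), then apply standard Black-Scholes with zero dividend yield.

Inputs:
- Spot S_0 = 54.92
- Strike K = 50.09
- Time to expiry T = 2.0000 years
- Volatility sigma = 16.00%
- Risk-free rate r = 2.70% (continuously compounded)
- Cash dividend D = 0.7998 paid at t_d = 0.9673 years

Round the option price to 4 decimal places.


PV(D) = D * exp(-r * t_d) = 0.7998 * 0.97422100 = 0.77918196
S_0' = S_0 - PV(D) = 54.9200 - 0.77918196 = 54.14081804
d1 = (ln(S_0'/K) + (r + sigma^2/2)*T) / (sigma*sqrt(T)) = 0.69547048
d2 = d1 - sigma*sqrt(T) = 0.46919631
exp(-rT) = 0.94743211
N(-d1) = 0.24338025; N(-d2) = 0.31946466
P = K * exp(-rT) * N(-d2) - S_0' * N(-d1) = 50.0900 * 0.94743211 * 0.31946466 - 54.14081804 * 0.24338025 = 1.9840

Answer: Price = 1.9840


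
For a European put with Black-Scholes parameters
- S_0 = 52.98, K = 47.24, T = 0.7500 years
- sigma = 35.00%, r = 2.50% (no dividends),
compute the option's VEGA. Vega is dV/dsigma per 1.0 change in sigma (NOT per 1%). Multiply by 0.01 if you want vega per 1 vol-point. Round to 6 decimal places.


d1 = 0.5917378132; d2 = 0.2886289219
phi(d1) = 0.3348691726; exp(-qT) = 1.0000000000; exp(-rT) = 0.9814246877
Vega = S * exp(-qT) * phi(d1) * sqrt(T) = 52.9800 * 1.0000000000 * 0.3348691726 * 0.8660254038 = 15.364476

Answer: Vega = 15.364476
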